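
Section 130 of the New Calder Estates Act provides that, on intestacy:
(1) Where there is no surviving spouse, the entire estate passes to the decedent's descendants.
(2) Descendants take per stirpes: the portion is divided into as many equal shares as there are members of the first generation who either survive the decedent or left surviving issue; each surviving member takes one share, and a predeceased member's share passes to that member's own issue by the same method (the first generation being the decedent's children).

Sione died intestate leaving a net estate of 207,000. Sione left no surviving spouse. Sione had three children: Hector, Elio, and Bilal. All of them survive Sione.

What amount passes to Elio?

The entire 207,000 passes to the descendants.
That amount (207,000) is divided into 3 shares of 69,000: Hector, Elio, and Bilal each take 69,000.

Elio receives 69,000.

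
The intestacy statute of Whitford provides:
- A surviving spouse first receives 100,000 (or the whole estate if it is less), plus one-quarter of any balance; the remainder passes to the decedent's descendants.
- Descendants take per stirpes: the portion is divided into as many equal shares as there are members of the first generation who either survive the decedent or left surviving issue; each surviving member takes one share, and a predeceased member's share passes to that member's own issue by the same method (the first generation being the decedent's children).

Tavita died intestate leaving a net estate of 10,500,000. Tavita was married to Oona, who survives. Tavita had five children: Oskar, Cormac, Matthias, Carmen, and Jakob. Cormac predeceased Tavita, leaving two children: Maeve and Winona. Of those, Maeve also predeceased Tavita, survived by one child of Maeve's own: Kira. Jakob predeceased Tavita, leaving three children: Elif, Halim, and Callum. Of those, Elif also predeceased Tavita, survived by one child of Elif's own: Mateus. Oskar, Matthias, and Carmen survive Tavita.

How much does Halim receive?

Oona first takes 100,000, leaving a balance of 10,400,000. Oona then takes one-quarter of the balance (2,600,000), for a total of 2,700,000. The remaining 7,800,000 passes to the descendants.
The descendants' portion (7,800,000) is divided into 5 shares of 1,560,000: Oskar, Matthias, and Carmen each take 1,560,000; Cormac's 1,560,000 share passes to Cormac's issue; Jakob's 1,560,000 share passes to Jakob's issue.
Cormac's share (1,560,000) is divided into 2 shares of 780,000: Winona takes 780,000; Maeve's 780,000 share passes to Maeve's issue.
Maeve's share (780,000) passes entirely to Kira.
Jakob's share (1,560,000) is divided into 3 shares of 520,000: Halim and Callum each take 520,000; Elif's 520,000 share passes to Elif's issue.
Elif's share (520,000) passes entirely to Mateus.

Halim receives 520,000.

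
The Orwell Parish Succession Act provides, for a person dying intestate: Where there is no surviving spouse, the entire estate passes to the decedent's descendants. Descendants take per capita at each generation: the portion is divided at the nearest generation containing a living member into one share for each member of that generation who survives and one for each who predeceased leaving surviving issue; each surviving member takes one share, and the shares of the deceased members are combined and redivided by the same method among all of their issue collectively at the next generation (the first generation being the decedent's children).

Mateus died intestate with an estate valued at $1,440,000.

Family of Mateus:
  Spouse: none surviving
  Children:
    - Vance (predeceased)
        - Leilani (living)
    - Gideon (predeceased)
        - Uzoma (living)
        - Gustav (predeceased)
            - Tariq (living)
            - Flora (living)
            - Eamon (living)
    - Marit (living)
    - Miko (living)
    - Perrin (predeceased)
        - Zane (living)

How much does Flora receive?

Flora receives $72,000.

The entire $1,440,000 passes to the descendants.
That amount ($1,440,000) is divided at the children's generation into 5 shares of $288,000. Marit and Miko each take $288,000. The 3 shares of the deceased (Vance, Gideon, and Perrin) are combined into a pool of $864,000.
That pool ($864,000) is divided at the grandchildren's generation into 4 shares of $216,000. Leilani, Uzoma, and Zane each take $216,000. The remaining share for the deceased Gustav ($216,000) is carried to the next generation.
That pool ($216,000) is divided at the great-grandchildren's generation equally among Tariq, Flora, and Eamon: $72,000 each.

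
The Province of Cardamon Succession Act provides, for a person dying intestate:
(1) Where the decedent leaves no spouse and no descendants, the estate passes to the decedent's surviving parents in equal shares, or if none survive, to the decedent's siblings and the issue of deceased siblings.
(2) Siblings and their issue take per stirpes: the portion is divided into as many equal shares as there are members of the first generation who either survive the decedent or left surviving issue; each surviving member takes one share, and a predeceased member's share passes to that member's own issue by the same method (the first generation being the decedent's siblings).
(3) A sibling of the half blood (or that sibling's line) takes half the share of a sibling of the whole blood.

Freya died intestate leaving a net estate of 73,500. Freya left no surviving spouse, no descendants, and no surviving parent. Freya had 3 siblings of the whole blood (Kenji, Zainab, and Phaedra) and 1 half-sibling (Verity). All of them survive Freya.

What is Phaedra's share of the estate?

Phaedra receives 21,000.

The entire 73,500 passes to the siblings and their issue.
Counting each half-blood sibling's line as half a unit, there are 7/2 units in 73,500, so one unit is 21,000. Whole-blood lines (Kenji, Zainab, and Phaedra) take 21,000 each; half-blood lines (Verity) take 10,500 each.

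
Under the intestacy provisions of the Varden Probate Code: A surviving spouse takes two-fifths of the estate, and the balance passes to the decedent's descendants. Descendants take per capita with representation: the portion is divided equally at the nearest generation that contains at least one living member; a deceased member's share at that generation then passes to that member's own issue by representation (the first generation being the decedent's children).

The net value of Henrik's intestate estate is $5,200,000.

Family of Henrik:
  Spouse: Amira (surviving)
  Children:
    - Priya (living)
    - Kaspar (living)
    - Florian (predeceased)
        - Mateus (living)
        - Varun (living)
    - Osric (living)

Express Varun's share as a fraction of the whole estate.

Amira takes two-fifths of $5,200,000 = $2,080,000. The remaining $3,120,000 passes to the descendants.
The descendants' portion ($3,120,000) is divided into 4 shares of $780,000: Priya, Kaspar, and Osric each take $780,000; Florian's $780,000 share passes to Florian's issue.
Florian's share ($780,000) is divided into 2 shares of $390,000: Mateus and Varun each take $390,000.

Varun receives 3/40 of the estate.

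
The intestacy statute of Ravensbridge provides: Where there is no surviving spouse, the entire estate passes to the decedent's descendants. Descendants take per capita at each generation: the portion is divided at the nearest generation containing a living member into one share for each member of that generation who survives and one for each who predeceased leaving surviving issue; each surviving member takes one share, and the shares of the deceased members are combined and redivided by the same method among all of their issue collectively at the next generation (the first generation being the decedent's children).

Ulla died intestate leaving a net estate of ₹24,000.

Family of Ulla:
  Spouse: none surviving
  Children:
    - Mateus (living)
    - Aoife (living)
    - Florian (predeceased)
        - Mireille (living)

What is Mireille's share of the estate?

The entire ₹24,000 passes to the descendants.
That amount (₹24,000) is divided at the children's generation into 3 shares of ₹8,000. Mateus and Aoife each take ₹8,000. The remaining share for the deceased Florian (₹8,000) is carried to the next generation.
That pool (₹8,000) passes entirely to Mireille, the sole taker at the grandchildren's generation.

Mireille receives ₹8,000.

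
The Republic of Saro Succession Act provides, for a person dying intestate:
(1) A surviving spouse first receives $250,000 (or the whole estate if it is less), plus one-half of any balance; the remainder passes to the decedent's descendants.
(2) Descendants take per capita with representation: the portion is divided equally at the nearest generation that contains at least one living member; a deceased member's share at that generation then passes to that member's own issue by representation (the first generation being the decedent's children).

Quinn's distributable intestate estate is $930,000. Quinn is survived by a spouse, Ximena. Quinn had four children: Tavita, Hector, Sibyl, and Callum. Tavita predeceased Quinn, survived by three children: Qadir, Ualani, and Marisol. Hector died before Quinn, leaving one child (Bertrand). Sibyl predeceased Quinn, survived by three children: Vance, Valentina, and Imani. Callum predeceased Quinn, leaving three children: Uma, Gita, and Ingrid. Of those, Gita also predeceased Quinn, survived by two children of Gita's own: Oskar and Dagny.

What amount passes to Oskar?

Oskar receives $17,000.

Ximena first takes $250,000, leaving a balance of $680,000. Ximena then takes one-half of the balance ($340,000), for a total of $590,000. The remaining $340,000 passes to the descendants.
No child survives, so the initial division is made at the grandchildren's generation.
The descendants' portion ($340,000) is divided into 10 shares of $34,000: Qadir, Ualani, Marisol, Bertrand, Vance, Valentina, Imani, Uma, and Ingrid each take $34,000; Gita's $34,000 share passes to Gita's issue.
Gita's share ($34,000) is divided into 2 shares of $17,000: Oskar and Dagny each take $17,000.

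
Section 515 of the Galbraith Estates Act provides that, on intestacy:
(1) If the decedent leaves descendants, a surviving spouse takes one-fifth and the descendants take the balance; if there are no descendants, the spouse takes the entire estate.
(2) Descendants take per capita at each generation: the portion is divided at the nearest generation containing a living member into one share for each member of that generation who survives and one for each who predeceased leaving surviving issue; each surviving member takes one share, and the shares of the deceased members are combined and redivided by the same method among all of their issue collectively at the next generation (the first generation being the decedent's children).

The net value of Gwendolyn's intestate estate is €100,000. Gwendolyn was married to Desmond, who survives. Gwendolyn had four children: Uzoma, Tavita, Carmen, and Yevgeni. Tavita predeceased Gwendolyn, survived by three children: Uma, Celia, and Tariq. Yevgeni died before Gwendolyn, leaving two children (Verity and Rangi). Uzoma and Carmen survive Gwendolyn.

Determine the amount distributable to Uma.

Uma receives €8,000.

Desmond takes one-fifth of €100,000 = €20,000. The remaining €80,000 passes to the descendants.
The descendants' portion (€80,000) is divided at the children's generation into 4 shares of €20,000. Uzoma and Carmen each take €20,000. The 2 shares of the deceased (Tavita and Yevgeni) are combined into a pool of €40,000.
That pool (€40,000) is divided at the grandchildren's generation equally among Uma, Celia, Tariq, Verity, and Rangi: €8,000 each.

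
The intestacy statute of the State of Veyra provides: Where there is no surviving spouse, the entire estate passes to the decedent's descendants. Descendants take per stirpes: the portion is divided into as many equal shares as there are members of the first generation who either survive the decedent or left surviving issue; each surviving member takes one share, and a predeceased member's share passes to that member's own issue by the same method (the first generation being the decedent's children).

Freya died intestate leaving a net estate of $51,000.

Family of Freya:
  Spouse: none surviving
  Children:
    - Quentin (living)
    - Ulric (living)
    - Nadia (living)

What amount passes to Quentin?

The entire $51,000 passes to the descendants.
That amount ($51,000) is divided into 3 shares of $17,000: Quentin, Ulric, and Nadia each take $17,000.

Quentin receives $17,000.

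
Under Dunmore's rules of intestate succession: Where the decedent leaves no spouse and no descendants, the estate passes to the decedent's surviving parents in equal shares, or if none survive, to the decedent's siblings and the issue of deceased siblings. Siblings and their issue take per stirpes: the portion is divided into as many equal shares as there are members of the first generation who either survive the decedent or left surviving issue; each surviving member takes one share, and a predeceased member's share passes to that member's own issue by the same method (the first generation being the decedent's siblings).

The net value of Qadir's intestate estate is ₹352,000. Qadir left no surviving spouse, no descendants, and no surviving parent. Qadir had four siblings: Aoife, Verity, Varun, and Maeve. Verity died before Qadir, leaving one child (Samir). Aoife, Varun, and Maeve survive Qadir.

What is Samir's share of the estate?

Samir receives ₹88,000.

The entire ₹352,000 passes to the siblings and their issue.
That amount (₹352,000) is divided into 4 shares of ₹88,000: Aoife, Varun, and Maeve each take ₹88,000; Verity's ₹88,000 share passes to Verity's issue.
Verity's share (₹88,000) passes entirely to Samir.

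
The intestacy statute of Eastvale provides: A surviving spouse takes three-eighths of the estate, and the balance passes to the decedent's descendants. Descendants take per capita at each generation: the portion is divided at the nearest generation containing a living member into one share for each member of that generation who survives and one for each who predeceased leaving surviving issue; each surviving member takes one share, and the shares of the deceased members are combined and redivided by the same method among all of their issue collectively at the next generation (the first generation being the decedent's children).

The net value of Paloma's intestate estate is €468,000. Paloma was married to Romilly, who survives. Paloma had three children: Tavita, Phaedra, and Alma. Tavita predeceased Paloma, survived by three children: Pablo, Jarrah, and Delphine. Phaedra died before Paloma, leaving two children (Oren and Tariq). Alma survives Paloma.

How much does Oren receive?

Oren receives €39,000.

Romilly takes three-eighths of €468,000 = €175,500. The remaining €292,500 passes to the descendants.
The descendants' portion (€292,500) is divided at the children's generation into 3 shares of €97,500. Alma takes €97,500. The 2 shares of the deceased (Tavita and Phaedra) are combined into a pool of €195,000.
That pool (€195,000) is divided at the grandchildren's generation equally among Pablo, Jarrah, Delphine, Oren, and Tariq: €39,000 each.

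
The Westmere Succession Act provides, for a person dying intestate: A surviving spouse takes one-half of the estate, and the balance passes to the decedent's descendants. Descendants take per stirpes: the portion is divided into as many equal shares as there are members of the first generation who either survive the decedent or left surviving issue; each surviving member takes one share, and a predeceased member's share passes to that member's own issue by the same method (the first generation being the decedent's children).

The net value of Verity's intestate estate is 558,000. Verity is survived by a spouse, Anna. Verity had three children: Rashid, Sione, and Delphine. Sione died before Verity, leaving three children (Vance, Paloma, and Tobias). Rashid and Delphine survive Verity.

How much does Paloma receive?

Paloma receives 31,000.

Anna takes one-half of 558,000 = 279,000. The remaining 279,000 passes to the descendants.
The descendants' portion (279,000) is divided into 3 shares of 93,000: Rashid and Delphine each take 93,000; Sione's 93,000 share passes to Sione's issue.
Sione's share (93,000) is divided into 3 shares of 31,000: Vance, Paloma, and Tobias each take 31,000.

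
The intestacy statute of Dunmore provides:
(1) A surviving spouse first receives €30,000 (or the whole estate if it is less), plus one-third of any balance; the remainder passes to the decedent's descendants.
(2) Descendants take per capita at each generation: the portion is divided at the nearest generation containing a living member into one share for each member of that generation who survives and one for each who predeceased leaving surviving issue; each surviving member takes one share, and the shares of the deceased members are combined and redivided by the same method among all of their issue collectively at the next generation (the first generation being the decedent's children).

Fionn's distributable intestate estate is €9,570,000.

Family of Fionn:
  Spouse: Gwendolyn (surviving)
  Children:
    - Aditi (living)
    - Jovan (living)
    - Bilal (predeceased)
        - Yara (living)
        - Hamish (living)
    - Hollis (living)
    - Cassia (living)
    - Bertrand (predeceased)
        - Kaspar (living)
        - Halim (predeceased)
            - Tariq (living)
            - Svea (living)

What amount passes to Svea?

Gwendolyn first takes €30,000, leaving a balance of €9,540,000. Gwendolyn then takes one-third of the balance (€3,180,000), for a total of €3,210,000. The remaining €6,360,000 passes to the descendants.
The descendants' portion (€6,360,000) is divided at the children's generation into 6 shares of €1,060,000. Aditi, Jovan, Hollis, and Cassia each take €1,060,000. The 2 shares of the deceased (Bilal and Bertrand) are combined into a pool of €2,120,000.
That pool (€2,120,000) is divided at the grandchildren's generation into 4 shares of €530,000. Yara, Hamish, and Kaspar each take €530,000. The remaining share for the deceased Halim (€530,000) is carried to the next generation.
That pool (€530,000) is divided at the great-grandchildren's generation equally among Tariq and Svea: €265,000 each.

Svea receives €265,000.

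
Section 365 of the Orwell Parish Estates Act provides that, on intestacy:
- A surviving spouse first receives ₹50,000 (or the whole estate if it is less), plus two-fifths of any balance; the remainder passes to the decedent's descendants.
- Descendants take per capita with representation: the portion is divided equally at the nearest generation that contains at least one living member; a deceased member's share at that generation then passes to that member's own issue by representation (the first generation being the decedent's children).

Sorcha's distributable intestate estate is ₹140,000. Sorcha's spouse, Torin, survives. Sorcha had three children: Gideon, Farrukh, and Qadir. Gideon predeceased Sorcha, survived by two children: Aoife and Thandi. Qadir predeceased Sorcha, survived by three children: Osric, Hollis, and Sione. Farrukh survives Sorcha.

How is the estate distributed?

Torin first takes ₹50,000, leaving a balance of ₹90,000. Torin then takes two-fifths of the balance (₹36,000), for a total of ₹86,000. The remaining ₹54,000 passes to the descendants.
The descendants' portion (₹54,000) is divided into 3 shares of ₹18,000: Farrukh takes ₹18,000; Gideon's ₹18,000 share passes to Gideon's issue; Qadir's ₹18,000 share passes to Qadir's issue.
Gideon's share (₹18,000) is divided into 2 shares of ₹9,000: Aoife and Thandi each take ₹9,000.
Qadir's share (₹18,000) is divided into 3 shares of ₹6,000: Osric, Hollis, and Sione each take ₹6,000.

Torin: ₹86,000; Aoife: ₹9,000; Thandi: ₹9,000; Farrukh: ₹18,000; Osric: ₹6,000; Hollis: ₹6,000; Sione: ₹6,000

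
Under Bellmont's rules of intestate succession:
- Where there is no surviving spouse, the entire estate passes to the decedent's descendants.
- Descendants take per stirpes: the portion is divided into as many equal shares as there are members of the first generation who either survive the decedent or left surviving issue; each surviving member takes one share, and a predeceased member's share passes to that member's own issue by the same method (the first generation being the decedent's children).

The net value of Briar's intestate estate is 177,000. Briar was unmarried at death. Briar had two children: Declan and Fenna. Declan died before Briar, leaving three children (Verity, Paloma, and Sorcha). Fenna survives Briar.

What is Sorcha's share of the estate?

The entire 177,000 passes to the descendants.
That amount (177,000) is divided into 2 shares of 88,500: Fenna takes 88,500; Declan's 88,500 share passes to Declan's issue.
Declan's share (88,500) is divided into 3 shares of 29,500: Verity, Paloma, and Sorcha each take 29,500.

Sorcha receives 29,500.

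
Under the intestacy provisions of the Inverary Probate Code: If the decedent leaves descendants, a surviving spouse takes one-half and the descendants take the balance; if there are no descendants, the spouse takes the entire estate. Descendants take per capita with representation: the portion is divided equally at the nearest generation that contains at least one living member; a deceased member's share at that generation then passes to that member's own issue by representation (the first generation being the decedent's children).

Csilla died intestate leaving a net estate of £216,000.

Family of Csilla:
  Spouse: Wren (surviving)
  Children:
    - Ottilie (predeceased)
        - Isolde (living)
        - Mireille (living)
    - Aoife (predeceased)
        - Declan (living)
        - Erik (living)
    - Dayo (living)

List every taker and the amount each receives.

Wren takes one-half of £216,000 = £108,000. The remaining £108,000 passes to the descendants.
The descendants' portion (£108,000) is divided into 3 shares of £36,000: Dayo takes £36,000; Ottilie's £36,000 share passes to Ottilie's issue; Aoife's £36,000 share passes to Aoife's issue.
Ottilie's share (£36,000) is divided into 2 shares of £18,000: Isolde and Mireille each take £18,000.
Aoife's share (£36,000) is divided into 2 shares of £18,000: Declan and Erik each take £18,000.

Wren: £108,000; Isolde: £18,000; Mireille: £18,000; Declan: £18,000; Erik: £18,000; Dayo: £36,000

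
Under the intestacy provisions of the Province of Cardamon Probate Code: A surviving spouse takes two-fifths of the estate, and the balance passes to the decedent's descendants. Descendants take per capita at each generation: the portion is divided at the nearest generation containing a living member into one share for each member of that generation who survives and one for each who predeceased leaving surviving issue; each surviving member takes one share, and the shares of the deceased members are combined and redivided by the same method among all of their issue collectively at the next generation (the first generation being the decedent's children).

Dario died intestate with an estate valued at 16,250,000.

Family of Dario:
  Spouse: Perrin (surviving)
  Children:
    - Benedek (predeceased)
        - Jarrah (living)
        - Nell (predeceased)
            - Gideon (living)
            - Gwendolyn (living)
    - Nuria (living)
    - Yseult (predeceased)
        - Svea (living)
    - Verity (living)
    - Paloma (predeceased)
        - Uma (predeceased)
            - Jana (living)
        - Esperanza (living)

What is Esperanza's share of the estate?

Perrin takes two-fifths of 16,250,000 = 6,500,000. The remaining 9,750,000 passes to the descendants.
The descendants' portion (9,750,000) is divided at the children's generation into 5 shares of 1,950,000. Nuria and Verity each take 1,950,000. The 3 shares of the deceased (Benedek, Yseult, and Paloma) are combined into a pool of 5,850,000.
That pool (5,850,000) is divided at the grandchildren's generation into 5 shares of 1,170,000. Jarrah, Svea, and Esperanza each take 1,170,000. The 2 shares of the deceased (Nell and Uma) are combined into a pool of 2,340,000.
That pool (2,340,000) is divided at the great-grandchildren's generation equally among Gideon, Gwendolyn, and Jana: 780,000 each.

Esperanza receives 1,170,000.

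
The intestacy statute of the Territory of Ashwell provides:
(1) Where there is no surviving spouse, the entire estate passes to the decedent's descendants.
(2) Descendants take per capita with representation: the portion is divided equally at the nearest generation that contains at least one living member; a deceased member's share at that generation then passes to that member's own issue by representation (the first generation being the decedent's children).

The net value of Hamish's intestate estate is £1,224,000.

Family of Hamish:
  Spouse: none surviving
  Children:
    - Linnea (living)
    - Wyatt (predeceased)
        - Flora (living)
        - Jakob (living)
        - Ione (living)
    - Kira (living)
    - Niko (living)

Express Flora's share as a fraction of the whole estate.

The entire £1,224,000 passes to the descendants.
That amount (£1,224,000) is divided into 4 shares of £306,000: Linnea, Kira, and Niko each take £306,000; Wyatt's £306,000 share passes to Wyatt's issue.
Wyatt's share (£306,000) is divided into 3 shares of £102,000: Flora, Jakob, and Ione each take £102,000.

Flora receives 1/12 of the estate.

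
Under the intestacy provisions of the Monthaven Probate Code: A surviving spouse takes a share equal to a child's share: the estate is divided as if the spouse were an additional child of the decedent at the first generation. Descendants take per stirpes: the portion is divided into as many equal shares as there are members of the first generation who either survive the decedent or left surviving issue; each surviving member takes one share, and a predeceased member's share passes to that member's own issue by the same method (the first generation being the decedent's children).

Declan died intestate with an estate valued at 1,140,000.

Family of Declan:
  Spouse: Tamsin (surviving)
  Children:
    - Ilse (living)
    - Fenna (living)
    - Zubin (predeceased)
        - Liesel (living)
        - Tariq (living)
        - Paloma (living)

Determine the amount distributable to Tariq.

The spouse counts as an additional share at the children's level, so there are 4 primary shares of 285,000. Tamsin takes one such share (285,000).
The children's combined portion (855,000) is divided into 3 shares of 285,000: Ilse and Fenna each take 285,000; Zubin's 285,000 share passes to Zubin's issue.
Zubin's share (285,000) is divided into 3 shares of 95,000: Liesel, Tariq, and Paloma each take 95,000.

Tariq receives 95,000.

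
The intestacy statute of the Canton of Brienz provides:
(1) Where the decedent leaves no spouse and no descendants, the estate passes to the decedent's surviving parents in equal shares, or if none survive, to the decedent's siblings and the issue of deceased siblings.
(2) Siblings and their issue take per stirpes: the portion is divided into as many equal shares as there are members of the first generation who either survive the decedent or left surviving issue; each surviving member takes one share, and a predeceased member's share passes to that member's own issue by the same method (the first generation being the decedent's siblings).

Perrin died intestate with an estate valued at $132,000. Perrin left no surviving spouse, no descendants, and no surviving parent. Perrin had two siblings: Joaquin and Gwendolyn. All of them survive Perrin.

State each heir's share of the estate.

The entire $132,000 passes to the siblings and their issue.
That amount ($132,000) is divided into 2 shares of $66,000: Joaquin and Gwendolyn each take $66,000.

Joaquin: $66,000; Gwendolyn: $66,000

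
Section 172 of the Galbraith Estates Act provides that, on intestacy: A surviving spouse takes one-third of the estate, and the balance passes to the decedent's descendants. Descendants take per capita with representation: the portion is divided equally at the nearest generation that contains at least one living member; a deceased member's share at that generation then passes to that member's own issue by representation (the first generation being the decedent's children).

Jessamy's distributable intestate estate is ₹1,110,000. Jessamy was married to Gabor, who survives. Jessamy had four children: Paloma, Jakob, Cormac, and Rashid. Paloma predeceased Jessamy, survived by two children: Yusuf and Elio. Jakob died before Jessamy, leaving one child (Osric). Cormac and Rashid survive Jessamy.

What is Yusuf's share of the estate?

Yusuf receives ₹92,500.

Gabor takes one-third of ₹1,110,000 = ₹370,000. The remaining ₹740,000 passes to the descendants.
The descendants' portion (₹740,000) is divided into 4 shares of ₹185,000: Cormac and Rashid each take ₹185,000; Paloma's ₹185,000 share passes to Paloma's issue; Jakob's ₹185,000 share passes to Jakob's issue.
Paloma's share (₹185,000) is divided into 2 shares of ₹92,500: Yusuf and Elio each take ₹92,500.
Jakob's share (₹185,000) passes entirely to Osric.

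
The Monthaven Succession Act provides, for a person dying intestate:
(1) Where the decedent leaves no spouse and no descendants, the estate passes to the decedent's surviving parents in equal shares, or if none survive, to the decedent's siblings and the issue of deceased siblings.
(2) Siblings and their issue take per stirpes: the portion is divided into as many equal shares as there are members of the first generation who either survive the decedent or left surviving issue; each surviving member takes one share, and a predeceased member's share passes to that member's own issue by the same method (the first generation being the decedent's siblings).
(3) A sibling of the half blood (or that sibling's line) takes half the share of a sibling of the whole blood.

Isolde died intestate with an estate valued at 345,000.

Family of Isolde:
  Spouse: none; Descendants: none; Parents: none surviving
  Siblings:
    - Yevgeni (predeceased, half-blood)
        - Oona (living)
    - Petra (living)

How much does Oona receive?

The entire 345,000 passes to the siblings and their issue.
Counting each half-blood sibling's line as half a unit, there are 3/2 units in 345,000, so one unit is 230,000. Whole-blood lines (Petra) take 230,000 each; half-blood lines (Yevgeni) take 115,000 each.
Yevgeni's share (115,000) passes entirely to Oona.

Oona receives 115,000.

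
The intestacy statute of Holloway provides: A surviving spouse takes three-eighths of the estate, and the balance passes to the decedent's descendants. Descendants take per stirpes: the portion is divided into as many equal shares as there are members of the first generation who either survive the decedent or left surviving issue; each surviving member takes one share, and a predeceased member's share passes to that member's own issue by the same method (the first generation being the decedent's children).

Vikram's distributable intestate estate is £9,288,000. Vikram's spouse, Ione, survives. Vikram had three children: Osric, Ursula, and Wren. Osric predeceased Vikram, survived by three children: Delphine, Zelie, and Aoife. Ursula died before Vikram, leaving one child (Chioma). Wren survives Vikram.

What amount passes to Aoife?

Aoife receives £645,000.

Ione takes three-eighths of £9,288,000 = £3,483,000. The remaining £5,805,000 passes to the descendants.
The descendants' portion (£5,805,000) is divided into 3 shares of £1,935,000: Wren takes £1,935,000; Osric's £1,935,000 share passes to Osric's issue; Ursula's £1,935,000 share passes to Ursula's issue.
Osric's share (£1,935,000) is divided into 3 shares of £645,000: Delphine, Zelie, and Aoife each take £645,000.
Ursula's share (£1,935,000) passes entirely to Chioma.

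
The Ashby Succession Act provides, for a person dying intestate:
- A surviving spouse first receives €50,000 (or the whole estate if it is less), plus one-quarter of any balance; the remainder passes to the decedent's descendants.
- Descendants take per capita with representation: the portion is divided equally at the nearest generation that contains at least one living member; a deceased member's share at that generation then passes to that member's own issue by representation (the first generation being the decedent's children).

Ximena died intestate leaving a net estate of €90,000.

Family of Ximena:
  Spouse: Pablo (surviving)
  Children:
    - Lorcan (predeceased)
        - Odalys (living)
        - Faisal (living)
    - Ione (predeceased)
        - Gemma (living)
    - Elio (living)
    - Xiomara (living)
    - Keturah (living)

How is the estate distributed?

Pablo first takes €50,000, leaving a balance of €40,000. Pablo then takes one-quarter of the balance (€10,000), for a total of €60,000. The remaining €30,000 passes to the descendants.
The descendants' portion (€30,000) is divided into 5 shares of €6,000: Elio, Xiomara, and Keturah each take €6,000; Lorcan's €6,000 share passes to Lorcan's issue; Ione's €6,000 share passes to Ione's issue.
Lorcan's share (€6,000) is divided into 2 shares of €3,000: Odalys and Faisal each take €3,000.
Ione's share (€6,000) passes entirely to Gemma.

Pablo: €60,000; Odalys: €3,000; Faisal: €3,000; Gemma: €6,000; Elio: €6,000; Xiomara: €6,000; Keturah: €6,000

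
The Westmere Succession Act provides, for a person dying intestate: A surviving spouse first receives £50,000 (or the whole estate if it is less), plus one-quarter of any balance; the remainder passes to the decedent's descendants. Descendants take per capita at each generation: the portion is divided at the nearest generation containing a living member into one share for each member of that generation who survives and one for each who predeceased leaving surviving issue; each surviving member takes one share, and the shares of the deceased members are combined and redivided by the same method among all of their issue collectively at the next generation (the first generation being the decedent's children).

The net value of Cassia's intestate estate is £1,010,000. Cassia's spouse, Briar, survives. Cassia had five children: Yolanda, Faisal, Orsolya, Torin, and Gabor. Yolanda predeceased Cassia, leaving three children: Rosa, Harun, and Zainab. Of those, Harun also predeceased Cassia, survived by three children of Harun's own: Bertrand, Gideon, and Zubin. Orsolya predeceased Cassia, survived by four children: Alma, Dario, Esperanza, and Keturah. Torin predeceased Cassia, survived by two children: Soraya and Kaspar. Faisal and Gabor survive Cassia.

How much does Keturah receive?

Keturah receives £48,000.

Briar first takes £50,000, leaving a balance of £960,000. Briar then takes one-quarter of the balance (£240,000), for a total of £290,000. The remaining £720,000 passes to the descendants.
The descendants' portion (£720,000) is divided at the children's generation into 5 shares of £144,000. Faisal and Gabor each take £144,000. The 3 shares of the deceased (Yolanda, Orsolya, and Torin) are combined into a pool of £432,000.
That pool (£432,000) is divided at the grandchildren's generation into 9 shares of £48,000. Rosa, Zainab, Alma, Dario, Esperanza, Keturah, Soraya, and Kaspar each take £48,000. The remaining share for the deceased Harun (£48,000) is carried to the next generation.
That pool (£48,000) is divided at the great-grandchildren's generation equally among Bertrand, Gideon, and Zubin: £16,000 each.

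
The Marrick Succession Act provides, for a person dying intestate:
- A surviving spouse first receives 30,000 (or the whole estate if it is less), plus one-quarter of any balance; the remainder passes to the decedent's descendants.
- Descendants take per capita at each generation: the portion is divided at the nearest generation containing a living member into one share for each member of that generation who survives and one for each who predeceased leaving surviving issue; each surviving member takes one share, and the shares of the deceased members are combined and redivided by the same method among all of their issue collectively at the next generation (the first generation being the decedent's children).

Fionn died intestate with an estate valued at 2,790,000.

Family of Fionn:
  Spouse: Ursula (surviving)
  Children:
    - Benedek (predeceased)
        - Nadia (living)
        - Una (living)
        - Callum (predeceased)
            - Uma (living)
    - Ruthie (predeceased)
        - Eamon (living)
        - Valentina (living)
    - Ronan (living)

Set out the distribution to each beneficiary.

Ursula: 720,000; Nadia: 276,000; Una: 276,000; Uma: 276,000; Eamon: 276,000; Valentina: 276,000; Ronan: 690,000

Ursula first takes 30,000, leaving a balance of 2,760,000. Ursula then takes one-quarter of the balance (690,000), for a total of 720,000. The remaining 2,070,000 passes to the descendants.
The descendants' portion (2,070,000) is divided at the children's generation into 3 shares of 690,000. Ronan takes 690,000. The 2 shares of the deceased (Benedek and Ruthie) are combined into a pool of 1,380,000.
That pool (1,380,000) is divided at the grandchildren's generation into 5 shares of 276,000. Nadia, Una, Eamon, and Valentina each take 276,000. The remaining share for the deceased Callum (276,000) is carried to the next generation.
That pool (276,000) passes entirely to Uma, the sole taker at the great-grandchildren's generation.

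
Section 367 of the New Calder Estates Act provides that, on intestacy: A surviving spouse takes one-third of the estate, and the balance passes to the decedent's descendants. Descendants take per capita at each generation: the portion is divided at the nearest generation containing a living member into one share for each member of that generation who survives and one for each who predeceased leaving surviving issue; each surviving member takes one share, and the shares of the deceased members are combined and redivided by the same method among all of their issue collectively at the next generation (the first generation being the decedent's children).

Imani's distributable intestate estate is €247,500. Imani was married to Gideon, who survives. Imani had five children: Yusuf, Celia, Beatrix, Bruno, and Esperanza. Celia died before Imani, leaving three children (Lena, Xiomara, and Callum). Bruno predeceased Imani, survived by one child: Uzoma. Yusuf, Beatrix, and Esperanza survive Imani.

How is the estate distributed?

Gideon takes one-third of €247,500 = €82,500. The remaining €165,000 passes to the descendants.
The descendants' portion (€165,000) is divided at the children's generation into 5 shares of €33,000. Yusuf, Beatrix, and Esperanza each take €33,000. The 2 shares of the deceased (Celia and Bruno) are combined into a pool of €66,000.
That pool (€66,000) is divided at the grandchildren's generation equally among Lena, Xiomara, Callum, and Uzoma: €16,500 each.

Gideon: €82,500; Yusuf: €33,000; Lena: €16,500; Xiomara: €16,500; Callum: €16,500; Beatrix: €33,000; Uzoma: €16,500; Esperanza: €33,000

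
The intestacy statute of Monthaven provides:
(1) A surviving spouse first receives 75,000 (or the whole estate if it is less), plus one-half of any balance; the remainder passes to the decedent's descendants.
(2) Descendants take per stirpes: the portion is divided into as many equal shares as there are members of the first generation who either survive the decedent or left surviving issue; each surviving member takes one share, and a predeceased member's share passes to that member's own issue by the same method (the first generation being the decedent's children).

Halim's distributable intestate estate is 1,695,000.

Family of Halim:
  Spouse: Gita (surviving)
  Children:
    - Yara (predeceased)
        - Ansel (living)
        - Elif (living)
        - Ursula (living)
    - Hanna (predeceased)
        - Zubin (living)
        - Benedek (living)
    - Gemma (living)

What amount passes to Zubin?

Gita first takes 75,000, leaving a balance of 1,620,000. Gita then takes one-half of the balance (810,000), for a total of 885,000. The remaining 810,000 passes to the descendants.
The descendants' portion (810,000) is divided into 3 shares of 270,000: Gemma takes 270,000; Yara's 270,000 share passes to Yara's issue; Hanna's 270,000 share passes to Hanna's issue.
Yara's share (270,000) is divided into 3 shares of 90,000: Ansel, Elif, and Ursula each take 90,000.
Hanna's share (270,000) is divided into 2 shares of 135,000: Zubin and Benedek each take 135,000.

Zubin receives 135,000.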